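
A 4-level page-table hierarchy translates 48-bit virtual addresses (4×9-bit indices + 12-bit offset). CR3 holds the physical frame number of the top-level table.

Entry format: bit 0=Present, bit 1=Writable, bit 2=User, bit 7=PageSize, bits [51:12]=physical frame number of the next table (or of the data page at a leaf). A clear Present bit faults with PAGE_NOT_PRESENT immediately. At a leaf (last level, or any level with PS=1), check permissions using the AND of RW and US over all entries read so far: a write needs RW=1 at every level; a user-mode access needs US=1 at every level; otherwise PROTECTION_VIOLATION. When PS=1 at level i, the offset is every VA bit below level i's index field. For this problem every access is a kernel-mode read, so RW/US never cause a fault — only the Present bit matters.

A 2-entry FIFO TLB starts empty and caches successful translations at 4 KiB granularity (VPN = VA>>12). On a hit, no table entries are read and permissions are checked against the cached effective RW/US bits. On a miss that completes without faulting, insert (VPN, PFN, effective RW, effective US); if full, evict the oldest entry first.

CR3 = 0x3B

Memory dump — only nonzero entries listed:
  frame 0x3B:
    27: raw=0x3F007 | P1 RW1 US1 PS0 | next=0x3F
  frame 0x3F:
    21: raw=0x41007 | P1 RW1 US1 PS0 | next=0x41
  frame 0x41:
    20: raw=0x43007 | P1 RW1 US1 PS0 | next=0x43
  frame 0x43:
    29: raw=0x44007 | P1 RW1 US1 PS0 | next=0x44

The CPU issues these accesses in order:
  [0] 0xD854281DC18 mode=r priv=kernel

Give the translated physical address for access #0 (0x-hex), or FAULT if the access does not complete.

Per-access translation:
#0 VA=0xD854281DC18 (r,kernel):
  L0: frame=0x3B idx=27 entry=0x3F007 [P=1 RW=1 US=1 PS=0]
  L1: frame=0x3F idx=21 entry=0x41007 [P=1 RW=1 US=1 PS=0]
  L2: frame=0x41 idx=20 entry=0x43007 [P=1 RW=1 US=1 PS=0]
  L3: frame=0x43 idx=29 entry=0x44007 [P=1 RW=1 US=1 PS=0]
  ✓ 0x44C18  — 4 lookups

Access #0 PA: 0x44C18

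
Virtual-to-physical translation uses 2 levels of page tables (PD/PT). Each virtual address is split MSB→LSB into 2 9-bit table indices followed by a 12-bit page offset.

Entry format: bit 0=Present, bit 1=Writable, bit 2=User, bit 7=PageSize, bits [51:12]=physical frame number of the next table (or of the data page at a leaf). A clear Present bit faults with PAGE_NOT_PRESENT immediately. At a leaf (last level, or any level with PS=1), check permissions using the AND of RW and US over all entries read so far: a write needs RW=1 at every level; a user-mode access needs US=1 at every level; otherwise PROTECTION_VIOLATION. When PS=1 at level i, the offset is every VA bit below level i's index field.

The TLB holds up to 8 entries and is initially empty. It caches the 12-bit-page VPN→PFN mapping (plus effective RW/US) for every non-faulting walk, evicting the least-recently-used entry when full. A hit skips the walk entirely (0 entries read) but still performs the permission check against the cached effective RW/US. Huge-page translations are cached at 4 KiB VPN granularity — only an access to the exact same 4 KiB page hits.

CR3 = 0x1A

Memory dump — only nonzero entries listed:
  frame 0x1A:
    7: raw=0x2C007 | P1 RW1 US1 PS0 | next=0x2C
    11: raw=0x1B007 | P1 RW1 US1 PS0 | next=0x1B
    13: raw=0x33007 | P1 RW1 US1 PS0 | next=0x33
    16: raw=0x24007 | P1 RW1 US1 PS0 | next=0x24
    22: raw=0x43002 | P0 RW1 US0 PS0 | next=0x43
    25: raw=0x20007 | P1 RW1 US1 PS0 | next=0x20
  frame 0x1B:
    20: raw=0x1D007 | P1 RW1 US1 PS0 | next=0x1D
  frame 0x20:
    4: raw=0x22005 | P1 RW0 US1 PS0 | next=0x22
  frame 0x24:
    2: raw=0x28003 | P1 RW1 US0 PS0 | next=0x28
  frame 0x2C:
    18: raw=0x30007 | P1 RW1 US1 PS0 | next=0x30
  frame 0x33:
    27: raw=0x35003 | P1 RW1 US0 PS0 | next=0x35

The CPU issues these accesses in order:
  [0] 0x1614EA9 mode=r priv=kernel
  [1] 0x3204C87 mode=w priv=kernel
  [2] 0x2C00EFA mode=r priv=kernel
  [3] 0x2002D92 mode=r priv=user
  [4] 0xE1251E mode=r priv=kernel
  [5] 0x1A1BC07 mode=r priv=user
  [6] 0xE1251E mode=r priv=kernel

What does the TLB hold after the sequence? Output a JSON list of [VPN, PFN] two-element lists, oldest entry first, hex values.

Trace:
#0 VA=0x1614EA9 (r,kernel):
  lvl0: tbl 0x1A, slot 11 ⇒ 0x1B007 (P1/RW1/US1/PS0)
  lvl1: tbl 0x1B, slot 20 ⇒ 0x1D007 (P1/RW1/US1/PS0)
  ⇒ phys 0x1DEA9  [2 reads]
#1 VA=0x3204C87 (w,kernel):
  lvl0: tbl 0x1A, slot 25 ⇒ 0x20007 (P1/RW1/US1/PS0)
  lvl1: tbl 0x20, slot 4 ⇒ 0x22005 (P1/RW0/US1/PS0)
  ✗ PROTECTION_VIOLATION  [2 reads]
#2 VA=0x2C00EFA (r,kernel):
  lvl0: tbl 0x1A, slot 22 ⇒ 0x43002 (P0/RW1/US0/PS0)
  ✗ PAGE_NOT_PRESENT  [1 reads]
#3 VA=0x2002D92 (r,user):
  lvl0: tbl 0x1A, slot 16 ⇒ 0x24007 (P1/RW1/US1/PS0)
  lvl1: tbl 0x24, slot 2 ⇒ 0x28003 (P1/RW1/US0/PS0)
  ✗ PROTECTION_VIOLATION  [2 reads]
#4 VA=0xE1251E (r,kernel):
  lvl0: tbl 0x1A, slot 7 ⇒ 0x2C007 (P1/RW1/US1/PS0)
  lvl1: tbl 0x2C, slot 18 ⇒ 0x30007 (P1/RW1/US1/PS0)
  ⇒ phys 0x3051E  [2 reads]
#5 VA=0x1A1BC07 (r,user):
  lvl0: tbl 0x1A, slot 13 ⇒ 0x33007 (P1/RW1/US1/PS0)
  lvl1: tbl 0x33, slot 27 ⇒ 0x35003 (P1/RW1/US0/PS0)
  ✗ PROTECTION_VIOLATION  [2 reads]
#6 VA=0xE1251E (r,kernel):
  TLB hit vpn=0xE12 → PA=0x3051E

TLB: [["0x1614", "0x1D"], ["0xE12", "0x30"]]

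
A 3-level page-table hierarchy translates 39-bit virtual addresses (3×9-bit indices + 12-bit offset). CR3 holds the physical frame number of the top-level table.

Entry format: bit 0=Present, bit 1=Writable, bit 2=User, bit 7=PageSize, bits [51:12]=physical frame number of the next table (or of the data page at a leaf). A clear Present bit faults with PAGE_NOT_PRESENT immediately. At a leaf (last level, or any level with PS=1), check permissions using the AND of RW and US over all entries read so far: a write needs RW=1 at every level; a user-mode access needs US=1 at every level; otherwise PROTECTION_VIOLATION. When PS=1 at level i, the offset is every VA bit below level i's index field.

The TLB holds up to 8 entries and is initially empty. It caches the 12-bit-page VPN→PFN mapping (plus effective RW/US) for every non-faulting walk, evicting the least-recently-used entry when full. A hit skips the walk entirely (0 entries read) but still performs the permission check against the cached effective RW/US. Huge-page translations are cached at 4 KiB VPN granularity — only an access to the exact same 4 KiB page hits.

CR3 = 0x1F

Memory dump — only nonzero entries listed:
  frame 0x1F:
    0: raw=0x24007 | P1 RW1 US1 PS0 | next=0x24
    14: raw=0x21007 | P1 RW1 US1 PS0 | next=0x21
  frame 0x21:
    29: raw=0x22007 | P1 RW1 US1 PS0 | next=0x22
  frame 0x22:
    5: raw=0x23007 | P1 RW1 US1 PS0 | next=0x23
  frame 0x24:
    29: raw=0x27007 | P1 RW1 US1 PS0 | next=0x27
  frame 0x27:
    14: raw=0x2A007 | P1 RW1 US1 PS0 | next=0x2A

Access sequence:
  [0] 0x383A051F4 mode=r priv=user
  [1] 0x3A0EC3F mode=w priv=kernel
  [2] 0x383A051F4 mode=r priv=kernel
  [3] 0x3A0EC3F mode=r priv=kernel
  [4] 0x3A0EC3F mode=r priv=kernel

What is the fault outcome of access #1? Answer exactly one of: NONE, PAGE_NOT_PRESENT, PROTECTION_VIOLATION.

Walk each access:
#0 VA=0x383A051F4 (r,user):
  L0: frame=0x1F idx=14 entry=0x21007 [P=1 RW=1 US=1 PS=0]
  L1: frame=0x21 idx=29 entry=0x22007 [P=1 RW=1 US=1 PS=0]
  L2: frame=0x22 idx=5 entry=0x23007 [P=1 RW=1 US=1 PS=0]
  → PA=0x231F4  (3 entries read)
#1 VA=0x3A0EC3F (w,kernel):
  L0: frame=0x1F idx=0 entry=0x24007 [P=1 RW=1 US=1 PS=0]
  L1: frame=0x24 idx=29 entry=0x27007 [P=1 RW=1 US=1 PS=0]
  L2: frame=0x27 idx=14 entry=0x2A007 [P=1 RW=1 US=1 PS=0]
  → PA=0x2AC3F  (3 entries read)
#2 VA=0x383A051F4 (r,kernel):
  TLB hit vpn=0x383A05 → PA=0x231F4
#3 VA=0x3A0EC3F (r,kernel):
  TLB hit vpn=0x3A0E → PA=0x2AC3F
#4 VA=0x3A0EC3F (r,kernel):
  TLB hit vpn=0x3A0E → PA=0x2AC3F

Access #1 fault: NONE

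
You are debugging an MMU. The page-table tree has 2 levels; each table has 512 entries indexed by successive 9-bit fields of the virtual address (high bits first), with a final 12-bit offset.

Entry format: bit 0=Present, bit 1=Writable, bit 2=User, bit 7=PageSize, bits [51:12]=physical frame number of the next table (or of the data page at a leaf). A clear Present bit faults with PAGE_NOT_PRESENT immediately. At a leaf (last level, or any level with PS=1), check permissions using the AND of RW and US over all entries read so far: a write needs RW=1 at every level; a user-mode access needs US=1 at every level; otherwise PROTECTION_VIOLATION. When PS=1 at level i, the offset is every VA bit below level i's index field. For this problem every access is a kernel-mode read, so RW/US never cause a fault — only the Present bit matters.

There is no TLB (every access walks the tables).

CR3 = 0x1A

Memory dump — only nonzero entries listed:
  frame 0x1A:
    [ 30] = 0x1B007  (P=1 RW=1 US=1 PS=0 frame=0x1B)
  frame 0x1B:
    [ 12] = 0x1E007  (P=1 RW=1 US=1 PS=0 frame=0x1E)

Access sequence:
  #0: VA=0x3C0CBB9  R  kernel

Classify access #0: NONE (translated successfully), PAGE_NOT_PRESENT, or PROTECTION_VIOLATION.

Trace:
#0 VA=0x3C0CBB9 (r,kernel):
  L0: frame=0x1A idx=30 entry=0x1B007 [P=1 RW=1 US=1 PS=0]
  L1: frame=0x1B idx=12 entry=0x1E007 [P=1 RW=1 US=1 PS=0]
  → PA=0x1EBB9  (2 entries read)

Access #0 fault: NONE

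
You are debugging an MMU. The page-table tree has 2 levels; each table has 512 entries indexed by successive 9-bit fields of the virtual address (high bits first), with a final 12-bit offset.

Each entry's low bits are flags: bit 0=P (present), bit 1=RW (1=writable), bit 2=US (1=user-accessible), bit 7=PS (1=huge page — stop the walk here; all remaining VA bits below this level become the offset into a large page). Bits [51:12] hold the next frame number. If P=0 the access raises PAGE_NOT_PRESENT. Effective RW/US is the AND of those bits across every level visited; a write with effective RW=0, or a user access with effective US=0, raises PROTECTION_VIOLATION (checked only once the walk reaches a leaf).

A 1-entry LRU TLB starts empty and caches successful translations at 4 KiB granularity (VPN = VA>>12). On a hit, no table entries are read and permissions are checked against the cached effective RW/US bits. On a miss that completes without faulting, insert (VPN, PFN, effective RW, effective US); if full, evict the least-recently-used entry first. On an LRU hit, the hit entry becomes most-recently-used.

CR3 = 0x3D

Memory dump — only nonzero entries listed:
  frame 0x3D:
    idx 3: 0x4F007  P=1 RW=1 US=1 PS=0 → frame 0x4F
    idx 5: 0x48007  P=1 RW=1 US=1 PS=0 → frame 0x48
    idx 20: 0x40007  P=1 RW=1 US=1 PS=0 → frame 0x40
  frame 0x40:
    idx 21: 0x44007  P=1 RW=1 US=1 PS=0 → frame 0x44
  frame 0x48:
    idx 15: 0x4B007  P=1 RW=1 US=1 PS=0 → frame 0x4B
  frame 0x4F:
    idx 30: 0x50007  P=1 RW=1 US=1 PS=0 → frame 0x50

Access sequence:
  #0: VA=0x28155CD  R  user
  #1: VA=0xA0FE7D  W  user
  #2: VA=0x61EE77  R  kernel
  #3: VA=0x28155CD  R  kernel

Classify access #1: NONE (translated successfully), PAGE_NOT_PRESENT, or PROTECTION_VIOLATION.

Walk each access:
#0 VA=0x28155CD (r,user):
  [0] read 0x3D idx=20: raw=0x40007 flags P=1 W=1 U=1 S=0
  [1] read 0x40 idx=21: raw=0x44007 flags P=1 W=1 U=1 S=0
  ⇒ phys 0x445CD  [2 reads]
#1 VA=0xA0FE7D (w,user):
  [0] read 0x3D idx=5: raw=0x48007 flags P=1 W=1 U=1 S=0
  [1] read 0x48 idx=15: raw=0x4B007 flags P=1 W=1 U=1 S=0
  ⇒ phys 0x4BE7D  [2 reads]
#2 VA=0x61EE77 (r,kernel):
  [0] read 0x3D idx=3: raw=0x4F007 flags P=1 W=1 U=1 S=0
  [1] read 0x4F idx=30: raw=0x50007 flags P=1 W=1 U=1 S=0
  ⇒ phys 0x50E77  [2 reads]
#3 VA=0x28155CD (r,kernel):
  [0] read 0x3D idx=20: raw=0x40007 flags P=1 W=1 U=1 S=0
  [1] read 0x40 idx=21: raw=0x44007 flags P=1 W=1 U=1 S=0
  ⇒ phys 0x445CD  [2 reads]

Access #1 fault: NONE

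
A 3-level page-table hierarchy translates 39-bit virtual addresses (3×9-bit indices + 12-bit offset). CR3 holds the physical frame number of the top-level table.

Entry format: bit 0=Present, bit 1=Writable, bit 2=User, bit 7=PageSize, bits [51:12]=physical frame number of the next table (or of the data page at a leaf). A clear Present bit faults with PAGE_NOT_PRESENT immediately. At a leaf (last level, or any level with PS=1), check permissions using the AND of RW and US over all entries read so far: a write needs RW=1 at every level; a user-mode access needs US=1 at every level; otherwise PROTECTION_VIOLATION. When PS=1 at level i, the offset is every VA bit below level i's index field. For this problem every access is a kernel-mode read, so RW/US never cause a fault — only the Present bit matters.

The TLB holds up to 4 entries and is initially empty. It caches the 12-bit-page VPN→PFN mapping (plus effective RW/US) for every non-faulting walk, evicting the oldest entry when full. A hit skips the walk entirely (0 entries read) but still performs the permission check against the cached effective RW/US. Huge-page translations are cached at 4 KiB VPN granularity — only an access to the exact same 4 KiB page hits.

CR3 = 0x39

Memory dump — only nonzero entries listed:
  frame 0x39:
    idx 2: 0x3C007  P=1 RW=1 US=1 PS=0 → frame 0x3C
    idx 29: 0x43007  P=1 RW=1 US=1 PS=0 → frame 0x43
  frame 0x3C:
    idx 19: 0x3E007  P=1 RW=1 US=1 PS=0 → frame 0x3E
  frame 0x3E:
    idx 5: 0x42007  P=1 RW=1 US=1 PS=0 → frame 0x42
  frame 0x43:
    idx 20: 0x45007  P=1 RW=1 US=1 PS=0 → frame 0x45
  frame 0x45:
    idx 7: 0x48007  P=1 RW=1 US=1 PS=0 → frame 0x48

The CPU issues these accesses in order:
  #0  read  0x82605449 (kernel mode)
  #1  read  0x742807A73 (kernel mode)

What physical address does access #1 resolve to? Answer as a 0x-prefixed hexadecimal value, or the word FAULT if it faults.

Walk each access:
#0 VA=0x82605449 (r,kernel):
  [0] read 0x39 idx=2: raw=0x3C007 flags P=1 W=1 U=1 S=0
  [1] read 0x3C idx=19: raw=0x3E007 flags P=1 W=1 U=1 S=0
  [2] read 0x3E idx=5: raw=0x42007 flags P=1 W=1 U=1 S=0
  ⇒ phys 0x42449  [3 reads]
#1 VA=0x742807A73 (r,kernel):
  [0] read 0x39 idx=29: raw=0x43007 flags P=1 W=1 U=1 S=0
  [1] read 0x43 idx=20: raw=0x45007 flags P=1 W=1 U=1 S=0
  [2] read 0x45 idx=7: raw=0x48007 flags P=1 W=1 U=1 S=0
  ⇒ phys 0x48A73  [3 reads]

Access #1 PA: 0x48A73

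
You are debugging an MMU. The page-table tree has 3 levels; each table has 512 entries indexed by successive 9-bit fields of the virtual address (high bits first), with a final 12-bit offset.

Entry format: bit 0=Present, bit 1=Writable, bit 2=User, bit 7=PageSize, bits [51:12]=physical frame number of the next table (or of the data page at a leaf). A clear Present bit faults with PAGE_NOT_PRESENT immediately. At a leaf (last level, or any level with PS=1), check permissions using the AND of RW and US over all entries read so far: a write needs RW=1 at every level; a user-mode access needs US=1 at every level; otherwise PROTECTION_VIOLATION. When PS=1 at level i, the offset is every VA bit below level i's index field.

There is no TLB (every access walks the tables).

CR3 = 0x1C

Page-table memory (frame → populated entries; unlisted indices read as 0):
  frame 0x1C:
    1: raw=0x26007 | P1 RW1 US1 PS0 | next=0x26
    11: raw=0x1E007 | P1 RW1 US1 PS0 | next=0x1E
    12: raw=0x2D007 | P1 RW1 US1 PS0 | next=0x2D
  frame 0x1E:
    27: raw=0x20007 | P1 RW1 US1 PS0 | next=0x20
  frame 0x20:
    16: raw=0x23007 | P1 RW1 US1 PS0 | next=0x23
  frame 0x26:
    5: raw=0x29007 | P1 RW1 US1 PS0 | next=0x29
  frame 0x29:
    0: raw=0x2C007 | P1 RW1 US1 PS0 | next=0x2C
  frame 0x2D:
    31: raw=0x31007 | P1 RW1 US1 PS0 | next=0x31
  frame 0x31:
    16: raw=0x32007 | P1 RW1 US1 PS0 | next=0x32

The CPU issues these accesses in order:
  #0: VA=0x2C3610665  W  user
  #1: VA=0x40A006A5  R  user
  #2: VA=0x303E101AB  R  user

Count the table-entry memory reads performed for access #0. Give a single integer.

Per-access translation:
#0 VA=0x2C3610665 (w,user):
  L0 @0x1C[11] → 0x1E007  P=1,RW=1,US=1,PS=0
  L1 @0x1E[27] → 0x20007  P=1,RW=1,US=1,PS=0
  L2 @0x20[16] → 0x23007  P=1,RW=1,US=1,PS=0
  → PA=0x23665  (3 entries read)
#1 VA=0x40A006A5 (r,user):
  L0 @0x1C[1] → 0x26007  P=1,RW=1,US=1,PS=0
  L1 @0x26[5] → 0x29007  P=1,RW=1,US=1,PS=0
  L2 @0x29[0] → 0x2C007  P=1,RW=1,US=1,PS=0
  → PA=0x2C6A5  (3 entries read)
#2 VA=0x303E101AB (r,user):
  L0 @0x1C[12] → 0x2D007  P=1,RW=1,US=1,PS=0
  L1 @0x2D[31] → 0x31007  P=1,RW=1,US=1,PS=0
  L2 @0x31[16] → 0x32007  P=1,RW=1,US=1,PS=0
  → PA=0x321AB  (3 entries read)

Entries read for #0: 3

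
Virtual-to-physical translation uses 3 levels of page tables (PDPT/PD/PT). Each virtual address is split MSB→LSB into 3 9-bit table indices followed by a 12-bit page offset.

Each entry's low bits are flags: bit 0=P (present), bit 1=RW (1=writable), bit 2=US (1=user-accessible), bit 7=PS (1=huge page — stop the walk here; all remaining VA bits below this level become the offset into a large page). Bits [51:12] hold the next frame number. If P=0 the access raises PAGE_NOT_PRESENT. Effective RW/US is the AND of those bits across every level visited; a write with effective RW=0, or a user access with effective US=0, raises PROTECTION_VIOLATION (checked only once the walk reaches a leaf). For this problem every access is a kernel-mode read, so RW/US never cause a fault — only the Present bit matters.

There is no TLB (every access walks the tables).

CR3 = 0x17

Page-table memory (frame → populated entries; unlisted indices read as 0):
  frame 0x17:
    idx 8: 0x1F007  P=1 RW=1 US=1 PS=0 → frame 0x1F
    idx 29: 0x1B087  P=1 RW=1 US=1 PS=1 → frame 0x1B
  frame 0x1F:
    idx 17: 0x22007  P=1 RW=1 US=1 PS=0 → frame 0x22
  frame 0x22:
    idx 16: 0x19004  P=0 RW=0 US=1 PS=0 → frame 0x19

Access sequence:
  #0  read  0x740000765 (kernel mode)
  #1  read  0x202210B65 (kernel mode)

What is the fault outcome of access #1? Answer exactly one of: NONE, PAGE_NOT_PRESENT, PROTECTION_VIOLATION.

Per-access translation:
#0 VA=0x740000765 (r,kernel):
  L0: frame=0x17 idx=29 entry=0x1B087 [P=1 RW=1 US=1 PS=1]
  ✓ 0x1B765 (huge @L0)  — 1 lookups
#1 VA=0x202210B65 (r,kernel):
  L0: frame=0x17 idx=8 entry=0x1F007 [P=1 RW=1 US=1 PS=0]
  L1: frame=0x1F idx=17 entry=0x22007 [P=1 RW=1 US=1 PS=0]
  L2: frame=0x22 idx=16 entry=0x19004 [P=0 RW=0 US=1 PS=0]
  ✗ PAGE_NOT_PRESENT  [3 reads]

Access #1 fault: PAGE_NOT_PRESENT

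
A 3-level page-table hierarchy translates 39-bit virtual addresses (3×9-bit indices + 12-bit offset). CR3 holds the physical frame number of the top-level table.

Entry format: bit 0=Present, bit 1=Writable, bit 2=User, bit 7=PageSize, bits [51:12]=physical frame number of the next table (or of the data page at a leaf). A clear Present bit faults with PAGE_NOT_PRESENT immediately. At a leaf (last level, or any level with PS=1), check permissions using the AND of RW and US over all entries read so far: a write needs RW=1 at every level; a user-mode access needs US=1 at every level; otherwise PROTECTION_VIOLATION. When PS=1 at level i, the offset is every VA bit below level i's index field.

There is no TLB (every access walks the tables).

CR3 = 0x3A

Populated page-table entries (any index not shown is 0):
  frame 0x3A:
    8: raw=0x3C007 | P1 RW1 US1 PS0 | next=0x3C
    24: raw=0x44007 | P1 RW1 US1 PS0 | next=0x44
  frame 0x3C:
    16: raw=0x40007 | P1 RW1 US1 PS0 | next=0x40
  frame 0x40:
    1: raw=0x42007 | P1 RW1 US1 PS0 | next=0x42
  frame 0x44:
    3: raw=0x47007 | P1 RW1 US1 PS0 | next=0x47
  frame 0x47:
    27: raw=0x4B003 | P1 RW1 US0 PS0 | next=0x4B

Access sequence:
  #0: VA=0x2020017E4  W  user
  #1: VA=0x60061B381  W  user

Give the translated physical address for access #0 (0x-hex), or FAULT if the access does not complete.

Walk each access:
#0 VA=0x2020017E4 (w,user):
  L0 @0x3A[8] → 0x3C007  P=1,RW=1,US=1,PS=0
  L1 @0x3C[16] → 0x40007  P=1,RW=1,US=1,PS=0
  L2 @0x40[1] → 0x42007  P=1,RW=1,US=1,PS=0
  → PA=0x427E4  (3 entries read)
#1 VA=0x60061B381 (w,user):
  L0 @0x3A[24] → 0x44007  P=1,RW=1,US=1,PS=0
  L1 @0x44[3] → 0x47007  P=1,RW=1,US=1,PS=0
  L2 @0x47[27] → 0x4B003  P=1,RW=1,US=0,PS=0
  ✗ PROTECTION_VIOLATION  [3 reads]

Access #0 PA: 0x427E4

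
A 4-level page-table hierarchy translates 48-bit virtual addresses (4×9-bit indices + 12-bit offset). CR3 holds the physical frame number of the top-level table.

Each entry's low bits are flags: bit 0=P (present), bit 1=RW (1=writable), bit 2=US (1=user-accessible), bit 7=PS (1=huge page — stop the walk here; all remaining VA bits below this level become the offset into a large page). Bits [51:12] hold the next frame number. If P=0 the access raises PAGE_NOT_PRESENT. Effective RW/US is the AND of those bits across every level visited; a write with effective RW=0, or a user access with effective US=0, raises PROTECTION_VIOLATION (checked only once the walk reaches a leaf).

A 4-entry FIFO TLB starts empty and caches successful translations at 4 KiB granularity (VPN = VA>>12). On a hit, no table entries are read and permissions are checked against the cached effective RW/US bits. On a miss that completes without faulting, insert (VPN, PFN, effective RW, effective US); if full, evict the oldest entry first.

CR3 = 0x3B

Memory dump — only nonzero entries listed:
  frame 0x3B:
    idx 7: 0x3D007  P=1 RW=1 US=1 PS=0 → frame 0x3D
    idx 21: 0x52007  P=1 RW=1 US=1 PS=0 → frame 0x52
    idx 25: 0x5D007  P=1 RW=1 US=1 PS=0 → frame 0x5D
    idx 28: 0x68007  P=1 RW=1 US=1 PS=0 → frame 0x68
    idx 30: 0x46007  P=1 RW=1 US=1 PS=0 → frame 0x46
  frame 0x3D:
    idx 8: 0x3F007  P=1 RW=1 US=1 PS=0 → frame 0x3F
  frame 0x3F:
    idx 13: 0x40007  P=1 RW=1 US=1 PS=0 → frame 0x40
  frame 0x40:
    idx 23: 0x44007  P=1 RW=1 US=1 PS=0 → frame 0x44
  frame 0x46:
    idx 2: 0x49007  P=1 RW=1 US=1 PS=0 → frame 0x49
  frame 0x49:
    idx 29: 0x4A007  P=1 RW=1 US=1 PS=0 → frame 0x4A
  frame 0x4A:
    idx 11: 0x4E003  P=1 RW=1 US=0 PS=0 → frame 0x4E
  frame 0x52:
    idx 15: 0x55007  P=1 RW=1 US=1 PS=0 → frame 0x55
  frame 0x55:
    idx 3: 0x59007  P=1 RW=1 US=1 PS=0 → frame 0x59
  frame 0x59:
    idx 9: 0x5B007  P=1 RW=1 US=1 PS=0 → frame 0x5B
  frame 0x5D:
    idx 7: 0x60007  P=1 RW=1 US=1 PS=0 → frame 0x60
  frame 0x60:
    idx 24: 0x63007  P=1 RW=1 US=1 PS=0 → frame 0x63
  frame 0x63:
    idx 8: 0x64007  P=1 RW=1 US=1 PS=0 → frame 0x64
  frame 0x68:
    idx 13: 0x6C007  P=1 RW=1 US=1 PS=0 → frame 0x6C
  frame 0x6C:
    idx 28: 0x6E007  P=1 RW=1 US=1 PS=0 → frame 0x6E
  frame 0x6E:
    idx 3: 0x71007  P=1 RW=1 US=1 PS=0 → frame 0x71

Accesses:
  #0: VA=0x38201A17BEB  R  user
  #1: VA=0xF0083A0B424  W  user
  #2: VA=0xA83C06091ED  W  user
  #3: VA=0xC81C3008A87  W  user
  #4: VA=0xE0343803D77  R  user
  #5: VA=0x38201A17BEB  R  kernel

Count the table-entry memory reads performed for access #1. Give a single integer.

Walk each access:
#0 VA=0x38201A17BEB (r,user):
  L0: frame=0x3B idx=7 entry=0x3D007 [P=1 RW=1 US=1 PS=0]
  L1: frame=0x3D idx=8 entry=0x3F007 [P=1 RW=1 US=1 PS=0]
  L2: frame=0x3F idx=13 entry=0x40007 [P=1 RW=1 US=1 PS=0]
  L3: frame=0x40 idx=23 entry=0x44007 [P=1 RW=1 US=1 PS=0]
  ✓ 0x44BEB  — 4 lookups
#1 VA=0xF0083A0B424 (w,user):
  L0: frame=0x3B idx=30 entry=0x46007 [P=1 RW=1 US=1 PS=0]
  L1: frame=0x46 idx=2 entry=0x49007 [P=1 RW=1 US=1 PS=0]
  L2: frame=0x49 idx=29 entry=0x4A007 [P=1 RW=1 US=1 PS=0]
  L3: frame=0x4A idx=11 entry=0x4E003 [P=1 RW=1 US=0 PS=0]
  → PROTECTION_VIOLATION  (4 entries read)
#2 VA=0xA83C06091ED (w,user):
  L0: frame=0x3B idx=21 entry=0x52007 [P=1 RW=1 US=1 PS=0]
  L1: frame=0x52 idx=15 entry=0x55007 [P=1 RW=1 US=1 PS=0]
  L2: frame=0x55 idx=3 entry=0x59007 [P=1 RW=1 US=1 PS=0]
  L3: frame=0x59 idx=9 entry=0x5B007 [P=1 RW=1 US=1 PS=0]
  ✓ 0x5B1ED  — 4 lookups
#3 VA=0xC81C3008A87 (w,user):
  L0: frame=0x3B idx=25 entry=0x5D007 [P=1 RW=1 US=1 PS=0]
  L1: frame=0x5D idx=7 entry=0x60007 [P=1 RW=1 US=1 PS=0]
  L2: frame=0x60 idx=24 entry=0x63007 [P=1 RW=1 US=1 PS=0]
  L3: frame=0x63 idx=8 entry=0x64007 [P=1 RW=1 US=1 PS=0]
  ✓ 0x64A87  — 4 lookups
#4 VA=0xE0343803D77 (r,user):
  L0: frame=0x3B idx=28 entry=0x68007 [P=1 RW=1 US=1 PS=0]
  L1: frame=0x68 idx=13 entry=0x6C007 [P=1 RW=1 US=1 PS=0]
  L2: frame=0x6C idx=28 entry=0x6E007 [P=1 RW=1 US=1 PS=0]
  L3: frame=0x6E idx=3 entry=0x71007 [P=1 RW=1 US=1 PS=0]
  ✓ 0x71D77  — 4 lookups
#5 VA=0x38201A17BEB (r,kernel):
  TLB hit vpn=0x38201A17 → PA=0x44BEB

Entries read for #1: 4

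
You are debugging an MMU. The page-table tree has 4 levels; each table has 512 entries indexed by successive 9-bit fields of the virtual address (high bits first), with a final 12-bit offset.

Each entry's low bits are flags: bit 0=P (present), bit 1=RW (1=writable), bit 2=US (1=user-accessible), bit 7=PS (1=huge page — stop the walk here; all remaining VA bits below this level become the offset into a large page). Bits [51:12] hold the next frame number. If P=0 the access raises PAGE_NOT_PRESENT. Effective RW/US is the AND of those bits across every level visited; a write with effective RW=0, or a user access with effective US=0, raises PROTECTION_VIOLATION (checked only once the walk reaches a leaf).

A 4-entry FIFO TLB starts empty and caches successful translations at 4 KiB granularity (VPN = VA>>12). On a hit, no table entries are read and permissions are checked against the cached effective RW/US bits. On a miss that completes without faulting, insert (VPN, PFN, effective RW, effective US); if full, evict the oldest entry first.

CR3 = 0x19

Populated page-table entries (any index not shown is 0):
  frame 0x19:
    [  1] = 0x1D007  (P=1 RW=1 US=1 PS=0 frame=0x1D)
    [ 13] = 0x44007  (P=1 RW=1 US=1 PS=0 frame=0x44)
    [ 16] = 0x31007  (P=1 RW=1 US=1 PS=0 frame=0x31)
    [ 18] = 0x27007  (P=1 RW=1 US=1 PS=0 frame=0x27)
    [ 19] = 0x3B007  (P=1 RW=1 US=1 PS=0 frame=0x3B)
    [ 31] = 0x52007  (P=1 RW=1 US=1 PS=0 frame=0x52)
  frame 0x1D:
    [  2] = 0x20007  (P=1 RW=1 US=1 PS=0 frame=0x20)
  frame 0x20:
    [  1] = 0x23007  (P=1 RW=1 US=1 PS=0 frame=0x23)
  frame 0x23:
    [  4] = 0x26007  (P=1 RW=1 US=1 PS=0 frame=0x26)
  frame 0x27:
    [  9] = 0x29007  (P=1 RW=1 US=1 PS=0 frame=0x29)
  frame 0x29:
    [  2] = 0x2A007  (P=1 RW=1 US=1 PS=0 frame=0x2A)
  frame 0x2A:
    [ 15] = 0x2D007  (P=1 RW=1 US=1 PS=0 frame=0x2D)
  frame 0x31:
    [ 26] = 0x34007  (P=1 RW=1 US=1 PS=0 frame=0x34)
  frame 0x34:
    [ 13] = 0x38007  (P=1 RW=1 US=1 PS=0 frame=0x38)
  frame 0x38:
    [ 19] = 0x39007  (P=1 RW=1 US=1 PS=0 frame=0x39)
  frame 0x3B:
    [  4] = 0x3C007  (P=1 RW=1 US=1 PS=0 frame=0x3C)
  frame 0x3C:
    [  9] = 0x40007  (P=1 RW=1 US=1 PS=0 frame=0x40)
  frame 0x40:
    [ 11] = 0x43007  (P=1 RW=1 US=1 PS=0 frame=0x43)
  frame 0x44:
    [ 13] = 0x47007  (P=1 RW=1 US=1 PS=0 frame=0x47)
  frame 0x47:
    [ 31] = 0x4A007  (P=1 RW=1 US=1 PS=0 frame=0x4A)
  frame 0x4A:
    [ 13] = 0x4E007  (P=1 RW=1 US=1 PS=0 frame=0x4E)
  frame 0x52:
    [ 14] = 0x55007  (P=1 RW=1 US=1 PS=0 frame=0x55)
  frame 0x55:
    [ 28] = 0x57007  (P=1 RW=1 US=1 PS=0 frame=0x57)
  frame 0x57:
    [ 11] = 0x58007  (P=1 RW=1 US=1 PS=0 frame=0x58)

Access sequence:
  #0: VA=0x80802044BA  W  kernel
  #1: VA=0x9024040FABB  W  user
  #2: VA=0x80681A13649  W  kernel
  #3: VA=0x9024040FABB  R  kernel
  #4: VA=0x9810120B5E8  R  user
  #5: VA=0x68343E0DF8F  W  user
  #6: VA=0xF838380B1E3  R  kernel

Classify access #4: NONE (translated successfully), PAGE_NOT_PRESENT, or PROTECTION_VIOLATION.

Trace:
#0 VA=0x80802044BA (w,kernel):
  lvl0: tbl 0x19, slot 1 ⇒ 0x1D007 (P1/RW1/US1/PS0)
  lvl1: tbl 0x1D, slot 2 ⇒ 0x20007 (P1/RW1/US1/PS0)
  lvl2: tbl 0x20, slot 1 ⇒ 0x23007 (P1/RW1/US1/PS0)
  lvl3: tbl 0x23, slot 4 ⇒ 0x26007 (P1/RW1/US1/PS0)
  ⇒ phys 0x264BA  [4 reads]
#1 VA=0x9024040FABB (w,user):
  lvl0: tbl 0x19, slot 18 ⇒ 0x27007 (P1/RW1/US1/PS0)
  lvl1: tbl 0x27, slot 9 ⇒ 0x29007 (P1/RW1/US1/PS0)
  lvl2: tbl 0x29, slot 2 ⇒ 0x2A007 (P1/RW1/US1/PS0)
  lvl3: tbl 0x2A, slot 15 ⇒ 0x2D007 (P1/RW1/US1/PS0)
  ⇒ phys 0x2DABB  [4 reads]
#2 VA=0x80681A13649 (w,kernel):
  lvl0: tbl 0x19, slot 16 ⇒ 0x31007 (P1/RW1/US1/PS0)
  lvl1: tbl 0x31, slot 26 ⇒ 0x34007 (P1/RW1/US1/PS0)
  lvl2: tbl 0x34, slot 13 ⇒ 0x38007 (P1/RW1/US1/PS0)
  lvl3: tbl 0x38, slot 19 ⇒ 0x39007 (P1/RW1/US1/PS0)
  ⇒ phys 0x39649  [4 reads]
#3 VA=0x9024040FABB (r,kernel):
  TLB hit vpn=0x9024040F → PA=0x2DABB
#4 VA=0x9810120B5E8 (r,user):
  lvl0: tbl 0x19, slot 19 ⇒ 0x3B007 (P1/RW1/US1/PS0)
  lvl1: tbl 0x3B, slot 4 ⇒ 0x3C007 (P1/RW1/US1/PS0)
  lvl2: tbl 0x3C, slot 9 ⇒ 0x40007 (P1/RW1/US1/PS0)
  lvl3: tbl 0x40, slot 11 ⇒ 0x43007 (P1/RW1/US1/PS0)
  ⇒ phys 0x435E8  [4 reads]
#5 VA=0x68343E0DF8F (w,user):
  lvl0: tbl 0x19, slot 13 ⇒ 0x44007 (P1/RW1/US1/PS0)
  lvl1: tbl 0x44, slot 13 ⇒ 0x47007 (P1/RW1/US1/PS0)
  lvl2: tbl 0x47, slot 31 ⇒ 0x4A007 (P1/RW1/US1/PS0)
  lvl3: tbl 0x4A, slot 13 ⇒ 0x4E007 (P1/RW1/US1/PS0)
  ⇒ phys 0x4EF8F  [4 reads]
#6 VA=0xF838380B1E3 (r,kernel):
  lvl0: tbl 0x19, slot 31 ⇒ 0x52007 (P1/RW1/US1/PS0)
  lvl1: tbl 0x52, slot 14 ⇒ 0x55007 (P1/RW1/US1/PS0)
  lvl2: tbl 0x55, slot 28 ⇒ 0x57007 (P1/RW1/US1/PS0)
  lvl3: tbl 0x57, slot 11 ⇒ 0x58007 (P1/RW1/US1/PS0)
  ⇒ phys 0x581E3  [4 reads]

Access #4 fault: NONE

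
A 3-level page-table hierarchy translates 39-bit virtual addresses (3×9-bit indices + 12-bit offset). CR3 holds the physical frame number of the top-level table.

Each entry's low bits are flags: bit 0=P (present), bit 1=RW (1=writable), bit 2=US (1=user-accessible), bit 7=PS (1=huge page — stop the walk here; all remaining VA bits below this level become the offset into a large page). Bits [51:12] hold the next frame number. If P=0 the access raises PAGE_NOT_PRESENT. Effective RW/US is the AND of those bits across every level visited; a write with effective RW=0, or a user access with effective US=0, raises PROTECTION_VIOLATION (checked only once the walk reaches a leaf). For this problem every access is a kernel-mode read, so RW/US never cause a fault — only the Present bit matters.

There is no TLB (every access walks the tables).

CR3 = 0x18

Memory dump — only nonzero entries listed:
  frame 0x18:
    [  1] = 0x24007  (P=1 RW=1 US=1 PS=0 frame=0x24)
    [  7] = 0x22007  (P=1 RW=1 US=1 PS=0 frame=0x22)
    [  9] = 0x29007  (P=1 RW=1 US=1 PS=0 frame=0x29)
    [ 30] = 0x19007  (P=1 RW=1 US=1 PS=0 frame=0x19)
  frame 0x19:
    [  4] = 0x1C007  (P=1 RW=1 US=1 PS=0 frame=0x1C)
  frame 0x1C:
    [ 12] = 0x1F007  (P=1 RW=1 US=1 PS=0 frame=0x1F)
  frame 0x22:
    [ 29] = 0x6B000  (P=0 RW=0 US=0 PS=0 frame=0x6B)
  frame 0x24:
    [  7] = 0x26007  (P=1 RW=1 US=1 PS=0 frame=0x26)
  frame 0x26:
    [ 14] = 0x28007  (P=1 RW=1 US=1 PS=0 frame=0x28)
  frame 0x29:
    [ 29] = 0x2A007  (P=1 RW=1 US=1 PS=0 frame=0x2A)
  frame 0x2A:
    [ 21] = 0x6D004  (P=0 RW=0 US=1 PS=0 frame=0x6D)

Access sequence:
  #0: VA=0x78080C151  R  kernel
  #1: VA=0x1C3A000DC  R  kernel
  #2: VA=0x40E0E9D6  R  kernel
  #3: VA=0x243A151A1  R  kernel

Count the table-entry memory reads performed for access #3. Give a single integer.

Walk each access:
#0 VA=0x78080C151 (r,kernel):
  [0] read 0x18 idx=30: raw=0x19007 flags P=1 W=1 U=1 S=0
  [1] read 0x19 idx=4: raw=0x1C007 flags P=1 W=1 U=1 S=0
  [2] read 0x1C idx=12: raw=0x1F007 flags P=1 W=1 U=1 S=0
  ✓ 0x1F151  — 3 lookups
#1 VA=0x1C3A000DC (r,kernel):
  [0] read 0x18 idx=7: raw=0x22007 flags P=1 W=1 U=1 S=0
  [1] read 0x22 idx=29: raw=0x6B000 flags P=0 W=0 U=0 S=0
  → PAGE_NOT_PRESENT  (2 entries read)
#2 VA=0x40E0E9D6 (r,kernel):
  [0] read 0x18 idx=1: raw=0x24007 flags P=1 W=1 U=1 S=0
  [1] read 0x24 idx=7: raw=0x26007 flags P=1 W=1 U=1 S=0
  [2] read 0x26 idx=14: raw=0x28007 flags P=1 W=1 U=1 S=0
  ✓ 0x289D6  — 3 lookups
#3 VA=0x243A151A1 (r,kernel):
  [0] read 0x18 idx=9: raw=0x29007 flags P=1 W=1 U=1 S=0
  [1] read 0x29 idx=29: raw=0x2A007 flags P=1 W=1 U=1 S=0
  [2] read 0x2A idx=21: raw=0x6D004 flags P=0 W=0 U=1 S=0
  → PAGE_NOT_PRESENT  (3 entries read)

Entries read for #3: 3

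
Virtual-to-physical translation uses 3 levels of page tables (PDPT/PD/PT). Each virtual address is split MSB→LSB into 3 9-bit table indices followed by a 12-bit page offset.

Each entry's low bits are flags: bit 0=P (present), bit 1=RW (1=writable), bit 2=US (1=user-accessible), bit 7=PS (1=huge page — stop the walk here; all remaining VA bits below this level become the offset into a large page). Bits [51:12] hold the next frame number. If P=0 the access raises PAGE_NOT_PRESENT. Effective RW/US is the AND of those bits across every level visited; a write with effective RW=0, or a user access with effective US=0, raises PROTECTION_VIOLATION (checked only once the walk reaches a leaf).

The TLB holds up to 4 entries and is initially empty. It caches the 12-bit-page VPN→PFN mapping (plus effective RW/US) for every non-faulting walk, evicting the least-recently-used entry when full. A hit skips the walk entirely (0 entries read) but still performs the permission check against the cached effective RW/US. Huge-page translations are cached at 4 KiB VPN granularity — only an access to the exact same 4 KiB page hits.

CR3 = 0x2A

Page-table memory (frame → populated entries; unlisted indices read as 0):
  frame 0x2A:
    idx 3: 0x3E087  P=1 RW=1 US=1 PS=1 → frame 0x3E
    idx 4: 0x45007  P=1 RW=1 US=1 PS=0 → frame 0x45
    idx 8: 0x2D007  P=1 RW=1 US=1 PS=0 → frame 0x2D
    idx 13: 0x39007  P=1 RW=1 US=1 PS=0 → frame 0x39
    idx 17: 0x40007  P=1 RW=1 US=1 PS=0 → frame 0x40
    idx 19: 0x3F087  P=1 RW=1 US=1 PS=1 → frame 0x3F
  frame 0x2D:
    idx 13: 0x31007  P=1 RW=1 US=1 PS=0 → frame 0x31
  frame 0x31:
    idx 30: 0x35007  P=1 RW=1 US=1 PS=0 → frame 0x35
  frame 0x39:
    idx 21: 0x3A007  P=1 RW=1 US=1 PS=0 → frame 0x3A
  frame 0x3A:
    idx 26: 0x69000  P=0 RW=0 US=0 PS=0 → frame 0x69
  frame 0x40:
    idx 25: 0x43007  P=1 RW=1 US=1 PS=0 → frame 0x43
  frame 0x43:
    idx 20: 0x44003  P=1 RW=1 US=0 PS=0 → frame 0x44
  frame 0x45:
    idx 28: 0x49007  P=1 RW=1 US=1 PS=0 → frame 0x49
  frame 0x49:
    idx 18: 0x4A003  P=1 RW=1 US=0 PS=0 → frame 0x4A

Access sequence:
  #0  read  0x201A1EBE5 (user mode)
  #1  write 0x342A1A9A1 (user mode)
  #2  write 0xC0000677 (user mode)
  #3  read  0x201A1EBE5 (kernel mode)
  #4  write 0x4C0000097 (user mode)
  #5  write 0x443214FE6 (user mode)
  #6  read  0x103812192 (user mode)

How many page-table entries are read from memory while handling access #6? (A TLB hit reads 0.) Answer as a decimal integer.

Walk each access:
#0 VA=0x201A1EBE5 (r,user):
  [0] read 0x2A idx=8: raw=0x2D007 flags P=1 W=1 U=1 S=0
  [1] read 0x2D idx=13: raw=0x31007 flags P=1 W=1 U=1 S=0
  [2] read 0x31 idx=30: raw=0x35007 flags P=1 W=1 U=1 S=0
  ✓ 0x35BE5  — 3 lookups
#1 VA=0x342A1A9A1 (w,user):
  [0] read 0x2A idx=13: raw=0x39007 flags P=1 W=1 U=1 S=0
  [1] read 0x39 idx=21: raw=0x3A007 flags P=1 W=1 U=1 S=0
  [2] read 0x3A idx=26: raw=0x69000 flags P=0 W=0 U=0 S=0
  ✗ PAGE_NOT_PRESENT  [3 reads]
#2 VA=0xC0000677 (w,user):
  [0] read 0x2A idx=3: raw=0x3E087 flags P=1 W=1 U=1 S=1
  ✓ 0x3E677 (huge @L0)  — 1 lookups
#3 VA=0x201A1EBE5 (r,kernel):
  TLB hit vpn=0x201A1E → PA=0x35BE5
#4 VA=0x4C0000097 (w,user):
  [0] read 0x2A idx=19: raw=0x3F087 flags P=1 W=1 U=1 S=1
  ✓ 0x3F097 (huge @L0)  — 1 lookups
#5 VA=0x443214FE6 (w,user):
  [0] read 0x2A idx=17: raw=0x40007 flags P=1 W=1 U=1 S=0
  [1] read 0x40 idx=25: raw=0x43007 flags P=1 W=1 U=1 S=0
  [2] read 0x43 idx=20: raw=0x44003 flags P=1 W=1 U=0 S=0
  ✗ PROTECTION_VIOLATION  [3 reads]
#6 VA=0x103812192 (r,user):
  [0] read 0x2A idx=4: raw=0x45007 flags P=1 W=1 U=1 S=0
  [1] read 0x45 idx=28: raw=0x49007 flags P=1 W=1 U=1 S=0
  [2] read 0x49 idx=18: raw=0x4A003 flags P=1 W=1 U=0 S=0
  ✗ PROTECTION_VIOLATION  [3 reads]

Entries read for #6: 3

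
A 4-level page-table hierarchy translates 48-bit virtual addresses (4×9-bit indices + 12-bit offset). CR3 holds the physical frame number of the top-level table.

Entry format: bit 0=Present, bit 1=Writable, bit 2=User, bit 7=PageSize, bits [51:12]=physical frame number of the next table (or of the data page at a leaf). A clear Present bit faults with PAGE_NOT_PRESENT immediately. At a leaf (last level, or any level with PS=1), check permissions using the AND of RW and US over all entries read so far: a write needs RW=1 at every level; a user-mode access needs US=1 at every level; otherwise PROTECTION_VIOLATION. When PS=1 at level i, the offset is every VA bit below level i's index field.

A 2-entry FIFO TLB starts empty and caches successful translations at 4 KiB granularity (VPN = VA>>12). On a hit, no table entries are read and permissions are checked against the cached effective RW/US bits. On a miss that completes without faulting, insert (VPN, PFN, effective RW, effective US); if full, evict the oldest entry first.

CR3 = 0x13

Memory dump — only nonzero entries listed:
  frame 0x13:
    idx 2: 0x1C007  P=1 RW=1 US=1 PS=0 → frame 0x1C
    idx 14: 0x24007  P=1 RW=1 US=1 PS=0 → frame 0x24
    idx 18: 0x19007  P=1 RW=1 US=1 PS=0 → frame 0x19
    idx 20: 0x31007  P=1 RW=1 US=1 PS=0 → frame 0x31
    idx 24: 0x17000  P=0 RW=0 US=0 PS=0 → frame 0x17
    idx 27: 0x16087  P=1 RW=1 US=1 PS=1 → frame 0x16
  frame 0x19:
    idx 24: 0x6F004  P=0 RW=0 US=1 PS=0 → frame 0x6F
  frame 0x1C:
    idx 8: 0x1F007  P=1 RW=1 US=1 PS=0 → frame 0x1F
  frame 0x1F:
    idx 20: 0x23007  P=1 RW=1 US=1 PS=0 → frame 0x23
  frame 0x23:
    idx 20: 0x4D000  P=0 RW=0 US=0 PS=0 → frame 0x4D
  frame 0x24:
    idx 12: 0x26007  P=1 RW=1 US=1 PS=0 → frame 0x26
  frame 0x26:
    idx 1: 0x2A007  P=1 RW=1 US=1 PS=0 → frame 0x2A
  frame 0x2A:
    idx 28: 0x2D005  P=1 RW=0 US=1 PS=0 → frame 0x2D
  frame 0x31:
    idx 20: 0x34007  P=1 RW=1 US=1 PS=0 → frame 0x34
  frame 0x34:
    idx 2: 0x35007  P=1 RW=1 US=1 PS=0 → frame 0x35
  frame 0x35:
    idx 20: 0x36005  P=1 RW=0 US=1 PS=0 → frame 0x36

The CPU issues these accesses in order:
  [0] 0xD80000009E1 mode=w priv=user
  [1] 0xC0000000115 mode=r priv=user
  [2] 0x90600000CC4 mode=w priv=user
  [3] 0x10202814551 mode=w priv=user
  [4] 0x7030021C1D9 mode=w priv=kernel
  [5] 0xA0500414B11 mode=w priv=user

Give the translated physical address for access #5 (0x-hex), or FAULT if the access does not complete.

Walk each access:
#0 VA=0xD80000009E1 (w,user):
  [0] read 0x13 idx=27: raw=0x16087 flags P=1 W=1 U=1 S=1
  → PA=0x169E1 (huge @L0)  (1 entries read)
#1 VA=0xC0000000115 (r,user):
  [0] read 0x13 idx=24: raw=0x17000 flags P=0 W=0 U=0 S=0
  → PAGE_NOT_PRESENT  (1 entries read)
#2 VA=0x90600000CC4 (w,user):
  [0] read 0x13 idx=18: raw=0x19007 flags P=1 W=1 U=1 S=0
  [1] read 0x19 idx=24: raw=0x6F004 flags P=0 W=0 U=1 S=0
  → PAGE_NOT_PRESENT  (2 entries read)
#3 VA=0x10202814551 (w,user):
  [0] read 0x13 idx=2: raw=0x1C007 flags P=1 W=1 U=1 S=0
  [1] read 0x1C idx=8: raw=0x1F007 flags P=1 W=1 U=1 S=0
  [2] read 0x1F idx=20: raw=0x23007 flags P=1 W=1 U=1 S=0
  [3] read 0x23 idx=20: raw=0x4D000 flags P=0 W=0 U=0 S=0
  → PAGE_NOT_PRESENT  (4 entries read)
#4 VA=0x7030021C1D9 (w,kernel):
  [0] read 0x13 idx=14: raw=0x24007 flags P=1 W=1 U=1 S=0
  [1] read 0x24 idx=12: raw=0x26007 flags P=1 W=1 U=1 S=0
  [2] read 0x26 idx=1: raw=0x2A007 flags P=1 W=1 U=1 S=0
  [3] read 0x2A idx=28: raw=0x2D005 flags P=1 W=0 U=1 S=0
  → PROTECTION_VIOLATION  (4 entries read)
#5 VA=0xA0500414B11 (w,user):
  [0] read 0x13 idx=20: raw=0x31007 flags P=1 W=1 U=1 S=0
  [1] read 0x31 idx=20: raw=0x34007 flags P=1 W=1 U=1 S=0
  [2] read 0x34 idx=2: raw=0x35007 flags P=1 W=1 U=1 S=0
  [3] read 0x35 idx=20: raw=0x36005 flags P=1 W=0 U=1 S=0
  → PROTECTION_VIOLATION  (4 entries read)

Access #5 PA: FAULT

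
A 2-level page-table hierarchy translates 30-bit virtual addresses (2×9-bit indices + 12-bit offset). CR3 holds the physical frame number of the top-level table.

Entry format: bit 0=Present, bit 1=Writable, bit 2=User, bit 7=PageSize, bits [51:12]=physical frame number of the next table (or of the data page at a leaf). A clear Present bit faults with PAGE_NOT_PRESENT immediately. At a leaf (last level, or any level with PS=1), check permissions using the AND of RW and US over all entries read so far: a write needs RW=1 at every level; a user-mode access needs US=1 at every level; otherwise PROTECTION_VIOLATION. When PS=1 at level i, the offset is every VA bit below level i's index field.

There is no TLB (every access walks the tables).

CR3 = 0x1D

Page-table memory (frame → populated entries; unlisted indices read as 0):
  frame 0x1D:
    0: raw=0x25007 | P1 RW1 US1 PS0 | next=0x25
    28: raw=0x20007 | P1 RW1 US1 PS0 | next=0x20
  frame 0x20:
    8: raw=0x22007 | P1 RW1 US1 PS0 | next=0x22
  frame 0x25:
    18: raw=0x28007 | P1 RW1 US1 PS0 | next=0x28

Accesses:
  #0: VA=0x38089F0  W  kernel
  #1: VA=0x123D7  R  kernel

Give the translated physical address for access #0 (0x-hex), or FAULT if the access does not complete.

Walk each access:
#0 VA=0x38089F0 (w,kernel):
  [0] read 0x1D idx=28: raw=0x20007 flags P=1 W=1 U=1 S=0
  [1] read 0x20 idx=8: raw=0x22007 flags P=1 W=1 U=1 S=0
  ⇒ phys 0x229F0  [2 reads]
#1 VA=0x123D7 (r,kernel):
  [0] read 0x1D idx=0: raw=0x25007 flags P=1 W=1 U=1 S=0
  [1] read 0x25 idx=18: raw=0x28007 flags P=1 W=1 U=1 S=0
  ⇒ phys 0x283D7  [2 reads]

Access #0 PA: 0x229F0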